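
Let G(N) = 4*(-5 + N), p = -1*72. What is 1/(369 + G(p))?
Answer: 1/61 ≈ 0.016393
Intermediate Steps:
p = -72
G(N) = -20 + 4*N
1/(369 + G(p)) = 1/(369 + (-20 + 4*(-72))) = 1/(369 + (-20 - 288)) = 1/(369 - 308) = 1/61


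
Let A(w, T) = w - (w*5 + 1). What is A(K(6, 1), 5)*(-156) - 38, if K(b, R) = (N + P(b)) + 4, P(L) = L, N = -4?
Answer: 3862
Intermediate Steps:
K(b, R) = b (K(b, R) = (-4 + b) + 4 = b)
A(w, T) = -1 - 4*w (A(w, T) = w - (5*w + 1) = w - (1 + 5*w) = w + (-1 - 5*w) = -1 - 4*w)
A(K(6, 1), 5)*(-156) - 38 = (-1 - 4*6)*(-156) - 38 = (-1 - 24)*(-156) - 38 = -25*(-156) - 38 = 3900 - 38 = 3862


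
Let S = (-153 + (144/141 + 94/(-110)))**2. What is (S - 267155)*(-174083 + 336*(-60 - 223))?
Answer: 438508186519933229/6682225 ≈ 6.5623e+10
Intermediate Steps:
S = 156083465476/6682225 (S = (-153 + (144*(1/141) + 94*(-1/110)))**2 = (-153 + (48/47 - 47/55))**2 = (-153 + 431/2585)**2 = (-395074/2585)**2 = 156083465476/6682225 ≈ 23358.)
(S - 267155)*(-174083 + 336*(-60 - 223)) = (156083465476/6682225 - 267155)*(-174083 + 336*(-60 - 223)) = -1629106354399*(-174083 + 336*(-283))/6682225 = -1629106354399*(-174083 - 95088)/6682225 = -1629106354399/6682225*(-269171) = 438508186519933229/6682225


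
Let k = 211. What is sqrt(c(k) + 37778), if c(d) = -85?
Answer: sqrt(37693) ≈ 194.15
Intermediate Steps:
sqrt(c(k) + 37778) = sqrt(-85 + 37778) = sqrt(37693)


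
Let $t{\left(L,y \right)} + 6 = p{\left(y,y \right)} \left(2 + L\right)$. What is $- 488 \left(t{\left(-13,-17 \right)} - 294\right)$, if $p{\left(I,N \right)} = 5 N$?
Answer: $-309880$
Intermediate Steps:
$t{\left(L,y \right)} = -6 + 5 y \left(2 + L\right)$
$- 488 \left(t{\left(-13,-17 \right)} - 294\right) = - 488 \left(\left(-6 + 10 \left(-17\right) + 5 \left(-13\right) \left(-17\right)\right) - 294\right) = - 488 \left(\left(-6 - 170 + 1105\right) - 294\right) = - 488 \left(929 - 294\right) = \left(-488\right) 635 = -309880$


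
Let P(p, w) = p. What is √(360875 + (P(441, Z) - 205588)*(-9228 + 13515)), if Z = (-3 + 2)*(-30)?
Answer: I*√879104314 ≈ 29650.0*I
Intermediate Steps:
Z = 30 (Z = -1*(-30) = 30)
√(360875 + (P(441, Z) - 205588)*(-9228 + 13515)) = √(360875 + (441 - 205588)*(-9228 + 13515)) = √(360875 - 205147*4287) = √(360875 - 879465189) = √(-879104314) = I*√879104314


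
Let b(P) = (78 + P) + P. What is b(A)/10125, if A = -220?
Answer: -362/10125 ≈ -0.035753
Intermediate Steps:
b(P) = 78 + 2*P
b(A)/10125 = (78 + 2*(-220))/10125 = (78 - 440)*(1/10125) = -362*1/10125 = -362/10125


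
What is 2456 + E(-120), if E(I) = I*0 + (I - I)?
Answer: 2456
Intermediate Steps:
E(I) = 0 (E(I) = 0 + 0 = 0)
2456 + E(-120) = 2456 + 0 = 2456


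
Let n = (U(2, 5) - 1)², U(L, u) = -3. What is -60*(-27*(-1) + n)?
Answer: -2580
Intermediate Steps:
n = 16 (n = (-3 - 1)² = (-4)² = 16)
-60*(-27*(-1) + n) = -60*(-27*(-1) + 16) = -60*(27 + 16) = -60*43 = -2580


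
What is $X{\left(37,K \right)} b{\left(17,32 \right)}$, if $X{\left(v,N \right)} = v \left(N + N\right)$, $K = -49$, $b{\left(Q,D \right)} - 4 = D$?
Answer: $-130536$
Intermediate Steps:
$b{\left(Q,D \right)} = 4 + D$
$X{\left(v,N \right)} = 2 N v$ ($X{\left(v,N \right)} = v 2 N = 2 N v$)
$X{\left(37,K \right)} b{\left(17,32 \right)} = 2 \left(-49\right) 37 \left(4 + 32\right) = \left(-3626\right) 36 = -130536$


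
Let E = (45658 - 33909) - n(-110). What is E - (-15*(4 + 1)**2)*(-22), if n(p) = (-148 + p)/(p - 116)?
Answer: 395258/113 ≈ 3497.9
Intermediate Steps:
n(p) = (-148 + p)/(-116 + p)
E = 1327508/113 (E = (45658 - 33909) - (-148 - 110)/(-116 - 110) = 11749 - (-258)/(-226) = 11749 - (-1)*(-258)/226 = 11749 - 1*129/113 = 11749 - 129/113 = 1327508/113 ≈ 11748.)
E - (-15*(4 + 1)**2)*(-22) = 1327508/113 - (-15*(4 + 1)**2)*(-22) = 1327508/113 - (-15*5**2)*(-22) = 1327508/113 - (-15*25)*(-22) = 1327508/113 - (-375)*(-22) = 1327508/113 - 1*8250 = 1327508/113 - 8250 = 395258/113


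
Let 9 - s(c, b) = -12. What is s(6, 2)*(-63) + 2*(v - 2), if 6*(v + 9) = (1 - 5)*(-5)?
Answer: -4015/3 ≈ -1338.3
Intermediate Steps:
s(c, b) = 21 (s(c, b) = 9 - 1*(-12) = 9 + 12 = 21)
v = -17/3 (v = -9 + ((1 - 5)*(-5))/6 = -9 + (-4*(-5))/6 = -9 + (⅙)*20 = -9 + 10/3 = -17/3 ≈ -5.6667)
s(6, 2)*(-63) + 2*(v - 2) = 21*(-63) + 2*(-17/3 - 2) = -1323 + 2*(-23/3) = -1323 - 46/3 = -4015/3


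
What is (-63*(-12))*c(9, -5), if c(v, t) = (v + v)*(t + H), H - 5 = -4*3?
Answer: -163296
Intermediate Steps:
H = -7 (H = 5 - 4*3 = 5 - 12 = -7)
c(v, t) = 2*v*(-7 + t) (c(v, t) = (v + v)*(t - 7) = (2*v)*(-7 + t) = 2*v*(-7 + t))
(-63*(-12))*c(9, -5) = (-63*(-12))*(2*9*(-7 - 5)) = 756*(2*9*(-12)) = 756*(-216) = -163296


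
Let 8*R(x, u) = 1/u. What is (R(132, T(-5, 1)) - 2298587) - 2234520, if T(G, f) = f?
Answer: -36264855/8 ≈ -4.5331e+6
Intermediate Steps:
R(x, u) = 1/(8*u)
(R(132, T(-5, 1)) - 2298587) - 2234520 = ((⅛)/1 - 2298587) - 2234520 = ((⅛)*1 - 2298587) - 2234520 = (⅛ - 2298587) - 2234520 = -18388695/8 - 2234520 = -36264855/8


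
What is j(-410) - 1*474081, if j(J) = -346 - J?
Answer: -474017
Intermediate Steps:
j(-410) - 1*474081 = (-346 - 1*(-410)) - 1*474081 = (-346 + 410) - 474081 = 64 - 474081 = -474017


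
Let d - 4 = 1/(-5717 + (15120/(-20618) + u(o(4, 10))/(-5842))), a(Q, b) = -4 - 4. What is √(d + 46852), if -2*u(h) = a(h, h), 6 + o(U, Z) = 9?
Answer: 11*√11479525326794043441041097/172175774691 ≈ 216.46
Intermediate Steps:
a(Q, b) = -8
o(U, Z) = 3 (o(U, Z) = -6 + 9 = 3)
u(h) = 4 (u(h) = -½*(-8) = 4)
d = 688672986175/172175774691 (d = 4 + 1/(-5717 + (15120/(-20618) + 4/(-5842))) = 4 + 1/(-5717 + (15120*(-1/20618) + 4*(-1/5842))) = 4 + 1/(-5717 + (-7560/10309 - 2/2921)) = 4 + 1/(-5717 - 22103378/30112589) = 4 + 1/(-172175774691/30112589) = 4 - 30112589/172175774691 = 688672986175/172175774691 ≈ 3.9998)
√(d + 46852) = √(688672986175/172175774691 + 46852) = √(8067468068808907/172175774691) = 11*√11479525326794043441041097/172175774691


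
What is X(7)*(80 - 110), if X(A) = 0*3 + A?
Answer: -210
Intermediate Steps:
X(A) = A (X(A) = 0 + A = A)
X(7)*(80 - 110) = 7*(80 - 110) = 7*(-30) = -210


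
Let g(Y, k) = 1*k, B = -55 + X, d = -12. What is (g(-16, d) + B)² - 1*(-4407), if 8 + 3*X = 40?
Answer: 68224/9 ≈ 7580.4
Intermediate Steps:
X = 32/3 (X = -8/3 + (⅓)*40 = -8/3 + 40/3 = 32/3 ≈ 10.667)
B = -133/3 (B = -55 + 32/3 = -133/3 ≈ -44.333)
g(Y, k) = k
(g(-16, d) + B)² - 1*(-4407) = (-12 - 133/3)² - 1*(-4407) = (-169/3)² + 4407 = 28561/9 + 4407 = 68224/9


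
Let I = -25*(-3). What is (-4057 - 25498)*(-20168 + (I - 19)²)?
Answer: 503380760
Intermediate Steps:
I = 75
(-4057 - 25498)*(-20168 + (I - 19)²) = (-4057 - 25498)*(-20168 + (75 - 19)²) = -29555*(-20168 + 56²) = -29555*(-20168 + 3136) = -29555*(-17032) = 503380760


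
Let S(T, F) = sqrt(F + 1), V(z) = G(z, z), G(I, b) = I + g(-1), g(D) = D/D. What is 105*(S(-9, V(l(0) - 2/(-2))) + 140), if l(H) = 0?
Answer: 14700 + 105*sqrt(3) ≈ 14882.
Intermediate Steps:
g(D) = 1
G(I, b) = 1 + I (G(I, b) = I + 1 = 1 + I)
V(z) = 1 + z
S(T, F) = sqrt(1 + F)
105*(S(-9, V(l(0) - 2/(-2))) + 140) = 105*(sqrt(1 + (1 + (0 - 2/(-2)))) + 140) = 105*(sqrt(1 + (1 + (0 - 2*(-1/2)))) + 140) = 105*(sqrt(1 + (1 + (0 + 1))) + 140) = 105*(sqrt(1 + (1 + 1)) + 140) = 105*(sqrt(1 + 2) + 140) = 105*(sqrt(3) + 140) = 105*(140 + sqrt(3)) = 14700 + 105*sqrt(3)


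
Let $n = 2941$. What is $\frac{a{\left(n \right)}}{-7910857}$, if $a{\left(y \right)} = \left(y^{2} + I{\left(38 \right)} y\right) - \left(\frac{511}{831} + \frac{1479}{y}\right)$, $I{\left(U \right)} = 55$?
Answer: $- \frac{1266729560368}{1137288534891} \approx -1.1138$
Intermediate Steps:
$a{\left(y \right)} = - \frac{511}{831} + y^{2} - \frac{1479}{y} + 55 y$ ($a{\left(y \right)} = \left(y^{2} + 55 y\right) - \left(\frac{511}{831} + \frac{1479}{y}\right) = - \frac{511}{831} + y^{2} - \frac{1479}{y} + 55 y$)
$\frac{a{\left(n \right)}}{-7910857} = \frac{- \frac{511}{831} + 2941^{2} - \frac{1479}{2941} + 55 \cdot 2941}{-7910857} = \left(- \frac{511}{831} + 8649481 - \frac{87}{173} + 161755\right) \left(- \frac{1}{7910857}\right) = \frac{1266729560368}{143763} \left(- \frac{1}{7910857}\right) = - \frac{1266729560368}{1137288534891}$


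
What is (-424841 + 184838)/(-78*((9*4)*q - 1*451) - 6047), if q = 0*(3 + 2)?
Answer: -240003/29131 ≈ -8.2388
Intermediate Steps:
q = 0 (q = 0*5 = 0)
(-424841 + 184838)/(-78*((9*4)*q - 1*451) - 6047) = (-424841 + 184838)/(-78*((9*4)*0 - 1*451) - 6047) = -240003/(-78*(36*0 - 451) - 6047) = -240003/(-78*(0 - 451) - 6047) = -240003/(-78*(-451) - 6047) = -240003/(35178 - 6047) = -240003/29131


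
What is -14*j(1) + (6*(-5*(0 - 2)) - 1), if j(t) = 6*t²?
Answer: -25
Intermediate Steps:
-14*j(1) + (6*(-5*(0 - 2)) - 1) = -84*1² + (6*(-5*(0 - 2)) - 1) = -84 + (6*(-5*(-2)) - 1) = -14*6 + (6*10 - 1) = -84 + (60 - 1) = -84 + 59 = -25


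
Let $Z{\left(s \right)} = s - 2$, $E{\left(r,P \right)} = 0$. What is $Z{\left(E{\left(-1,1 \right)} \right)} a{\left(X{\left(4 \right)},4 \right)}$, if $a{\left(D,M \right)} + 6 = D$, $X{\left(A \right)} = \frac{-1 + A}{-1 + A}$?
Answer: $10$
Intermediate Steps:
$X{\left(A \right)} = 1$
$a{\left(D,M \right)} = -6 + D$
$Z{\left(s \right)} = -2 + s$ ($Z{\left(s \right)} = s - 2 = -2 + s$)
$Z{\left(E{\left(-1,1 \right)} \right)} a{\left(X{\left(4 \right)},4 \right)} = \left(-2 + 0\right) \left(-6 + 1\right) = \left(-2\right) \left(-5\right) = 10$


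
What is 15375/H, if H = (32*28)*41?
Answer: 375/896 ≈ 0.41853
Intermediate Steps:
H = 36736 (H = 896*41 = 36736)
15375/H = 15375/36736 = 15375*(1/36736) = 375/896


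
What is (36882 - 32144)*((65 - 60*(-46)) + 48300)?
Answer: 242230250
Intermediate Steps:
(36882 - 32144)*((65 - 60*(-46)) + 48300) = 4738*((65 + 2760) + 48300) = 4738*(2825 + 48300) = 4738*51125 = 242230250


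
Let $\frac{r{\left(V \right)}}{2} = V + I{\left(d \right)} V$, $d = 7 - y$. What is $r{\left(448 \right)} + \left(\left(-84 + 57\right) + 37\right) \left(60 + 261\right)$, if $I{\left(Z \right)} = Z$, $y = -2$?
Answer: $12170$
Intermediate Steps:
$d = 9$ ($d = 7 - -2 = 7 + 2 = 9$)
$r{\left(V \right)} = 20 V$ ($r{\left(V \right)} = 2 \left(V + 9 V\right) = 2 \cdot 10 V = 20 V$)
$r{\left(448 \right)} + \left(\left(-84 + 57\right) + 37\right) \left(60 + 261\right) = 20 \cdot 448 + \left(\left(-84 + 57\right) + 37\right) \left(60 + 261\right) = 8960 + \left(-27 + 37\right) 321 = 8960 + 10 \cdot 321 = 8960 + 3210 = 12170$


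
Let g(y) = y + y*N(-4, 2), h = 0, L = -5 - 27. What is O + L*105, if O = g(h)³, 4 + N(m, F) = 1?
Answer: -3360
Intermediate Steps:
L = -32
N(m, F) = -3 (N(m, F) = -4 + 1 = -3)
g(y) = -2*y (g(y) = y + y*(-3) = y - 3*y = -2*y)
O = 0 (O = (-2*0)³ = 0³ = 0)
O + L*105 = 0 - 32*105 = 0 - 3360 = -3360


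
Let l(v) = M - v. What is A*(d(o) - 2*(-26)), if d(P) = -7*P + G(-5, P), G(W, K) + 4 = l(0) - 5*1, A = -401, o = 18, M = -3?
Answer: 34486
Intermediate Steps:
l(v) = -3 - v
G(W, K) = -12 (G(W, K) = -4 + ((-3 - 1*0) - 5*1) = -4 + ((-3 + 0) - 5) = -4 + (-3 - 5) = -4 - 8 = -12)
d(P) = -12 - 7*P (d(P) = -7*P - 12 = -12 - 7*P)
A*(d(o) - 2*(-26)) = -401*((-12 - 7*18) - 2*(-26)) = -401*((-12 - 126) + 52) = -401*(-138 + 52) = -401*(-86) = 34486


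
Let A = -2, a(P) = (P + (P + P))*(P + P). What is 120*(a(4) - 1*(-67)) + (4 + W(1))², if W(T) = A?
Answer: 19564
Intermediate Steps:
a(P) = 6*P² (a(P) = (P + 2*P)*(2*P) = (3*P)*(2*P) = 6*P²)
W(T) = -2
120*(a(4) - 1*(-67)) + (4 + W(1))² = 120*(6*4² - 1*(-67)) + (4 - 2)² = 120*(6*16 + 67) + 2² = 120*(96 + 67) + 4 = 120*163 + 4 = 19560 + 4 = 19564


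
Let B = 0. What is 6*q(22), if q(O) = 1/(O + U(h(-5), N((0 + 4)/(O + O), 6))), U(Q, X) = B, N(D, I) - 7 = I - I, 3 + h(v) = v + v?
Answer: 3/11 ≈ 0.27273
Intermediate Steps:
h(v) = -3 + 2*v (h(v) = -3 + (v + v) = -3 + 2*v)
N(D, I) = 7 (N(D, I) = 7 + (I - I) = 7 + 0 = 7)
U(Q, X) = 0
q(O) = 1/O (q(O) = 1/(O + 0) = 1/O)
6*q(22) = 6/22 = 6*(1/22) = 3/11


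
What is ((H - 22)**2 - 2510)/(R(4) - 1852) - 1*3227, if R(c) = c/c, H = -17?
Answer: -5972188/1851 ≈ -3226.5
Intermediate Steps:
R(c) = 1
((H - 22)**2 - 2510)/(R(4) - 1852) - 1*3227 = ((-17 - 22)**2 - 2510)/(1 - 1852) - 1*3227 = ((-39)**2 - 2510)/(-1851) - 3227 = (1521 - 2510)*(-1/1851) - 3227 = -989*(-1/1851) - 3227 = 989/1851 - 3227 = -5972188/1851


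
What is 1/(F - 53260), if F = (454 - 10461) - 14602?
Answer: -1/77869 ≈ -1.2842e-5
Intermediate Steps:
F = -24609 (F = -10007 - 14602 = -24609)
1/(F - 53260) = 1/(-24609 - 53260) = 1/(-77869) = -1/77869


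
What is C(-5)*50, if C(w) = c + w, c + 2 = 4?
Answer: -150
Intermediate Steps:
c = 2 (c = -2 + 4 = 2)
C(w) = 2 + w
C(-5)*50 = (2 - 5)*50 = -3*50 = -150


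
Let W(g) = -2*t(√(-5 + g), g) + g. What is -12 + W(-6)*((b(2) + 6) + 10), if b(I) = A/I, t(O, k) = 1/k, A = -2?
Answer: -97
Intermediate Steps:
W(g) = g - 2/g (W(g) = -2/g + g = g - 2/g)
b(I) = -2/I
-12 + W(-6)*((b(2) + 6) + 10) = -12 + (-6 - 2/(-6))*((-2/2 + 6) + 10) = -12 + (-6 - 2*(-⅙))*((-2*½ + 6) + 10) = -12 + (-6 + ⅓)*((-1 + 6) + 10) = -12 - 17*(5 + 10)/3 = -12 - 17/3*15 = -12 - 85 = -97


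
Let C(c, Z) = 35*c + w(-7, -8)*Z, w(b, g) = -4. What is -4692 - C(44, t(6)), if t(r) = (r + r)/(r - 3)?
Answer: -6216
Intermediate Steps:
t(r) = 2*r/(-3 + r) (t(r) = (2*r)/(-3 + r) = 2*r/(-3 + r))
C(c, Z) = -4*Z + 35*c (C(c, Z) = 35*c - 4*Z = -4*Z + 35*c)
-4692 - C(44, t(6)) = -4692 - (-8*6/(-3 + 6) + 35*44) = -4692 - (-8*6/3 + 1540) = -4692 - (-4*4 + 1540) = -4692 - (-16 + 1540) = -4692 - 1*1524 = -4692 - 1524 = -6216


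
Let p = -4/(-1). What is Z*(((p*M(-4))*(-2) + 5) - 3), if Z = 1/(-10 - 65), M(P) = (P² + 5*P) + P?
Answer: -22/25 ≈ -0.88000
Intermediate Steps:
M(P) = P² + 6*P
p = 4 (p = -4*(-1) = 4)
Z = -1/75 (Z = 1/(-75) = -1/75 ≈ -0.013333)
Z*(((p*M(-4))*(-2) + 5) - 3) = -(((4*(-4*(6 - 4)))*(-2) + 5) - 3)/75 = -(((4*(-4*2))*(-2) + 5) - 3)/75 = -(((4*(-8))*(-2) + 5) - 3)/75 = -((-32*(-2) + 5) - 3)/75 = -((64 + 5) - 3)/75 = -(69 - 3)/75 = -1/75*66 = -22/25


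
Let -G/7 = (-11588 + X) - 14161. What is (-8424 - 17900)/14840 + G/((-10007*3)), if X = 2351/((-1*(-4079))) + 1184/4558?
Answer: -50645767795559/6511783760090 ≈ -7.7776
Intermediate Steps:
X = 7772697/9296041 (X = 2351/4079 + 1184*(1/4558) = 2351*(1/4079) + 592/2279 = 2351/4079 + 592/2279 = 7772697/9296041 ≈ 0.83613)
G = 1675491909084/9296041 (G = -7*((-11588 + 7772697/9296041) - 14161) = -7*(-107714750411/9296041 - 14161) = -7*(-239355987012/9296041) = 1675491909084/9296041 ≈ 1.8024e+5)
(-8424 - 17900)/14840 + G/((-10007*3)) = (-8424 - 17900)/14840 + 1675491909084/(9296041*((-10007*3))) = -26324*1/14840 + (1675491909084/9296041)/(-30021) = -6581/3710 + (1675491909084/9296041)*(-1/30021) = -6581/3710 - 558497303028/93025482287 = -50645767795559/6511783760090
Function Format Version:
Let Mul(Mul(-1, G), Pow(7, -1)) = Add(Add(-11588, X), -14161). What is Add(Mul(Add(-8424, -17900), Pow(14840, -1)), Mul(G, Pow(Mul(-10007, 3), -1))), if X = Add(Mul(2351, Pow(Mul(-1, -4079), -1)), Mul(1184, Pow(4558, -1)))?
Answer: Rational(-50645767795559, 6511783760090) ≈ -7.7776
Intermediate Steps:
X = Rational(7772697, 9296041) (X = Add(Mul(2351, Pow(4079, -1)), Mul(1184, Rational(1, 4558))) = Add(Mul(2351, Rational(1, 4079)), Rational(592, 2279)) = Add(Rational(2351, 4079), Rational(592, 2279)) = Rational(7772697, 9296041) ≈ 0.83613)
G = Rational(1675491909084, 9296041) (G = Mul(-7, Add(Add(-11588, Rational(7772697, 9296041)), -14161)) = Mul(-7, Add(Rational(-107714750411, 9296041), -14161)) = Mul(-7, Rational(-239355987012, 9296041)) = Rational(1675491909084, 9296041) ≈ 1.8024e+5)
Add(Mul(Add(-8424, -17900), Pow(14840, -1)), Mul(G, Pow(Mul(-10007, 3), -1))) = Add(Mul(Add(-8424, -17900), Pow(14840, -1)), Mul(Rational(1675491909084, 9296041), Pow(Mul(-10007, 3), -1))) = Add(Mul(-26324, Rational(1, 14840)), Mul(Rational(1675491909084, 9296041), Pow(-30021, -1))) = Add(Rational(-6581, 3710), Mul(Rational(1675491909084, 9296041), Rational(-1, 30021))) = Add(Rational(-6581, 3710), Rational(-558497303028, 93025482287)) = Rational(-50645767795559, 6511783760090)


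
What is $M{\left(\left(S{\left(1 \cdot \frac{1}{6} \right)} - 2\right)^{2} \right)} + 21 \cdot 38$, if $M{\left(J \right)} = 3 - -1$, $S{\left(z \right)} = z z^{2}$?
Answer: $802$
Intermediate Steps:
$S{\left(z \right)} = z^{3}$
$M{\left(J \right)} = 4$ ($M{\left(J \right)} = 3 + 1 = 4$)
$M{\left(\left(S{\left(1 \cdot \frac{1}{6} \right)} - 2\right)^{2} \right)} + 21 \cdot 38 = 4 + 21 \cdot 38 = 4 + 798 = 802$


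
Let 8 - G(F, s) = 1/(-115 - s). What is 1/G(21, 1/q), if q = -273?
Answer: 31394/251425 ≈ 0.12486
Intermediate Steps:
G(F, s) = 8 - 1/(-115 - s)
1/G(21, 1/q) = 1/((921 + 8/(-273))/(115 + 1/(-273))) = 1/((921 + 8*(-1/273))/(115 - 1/273)) = 1/((921 - 8/273)/(31394/273)) = 1/((273/31394)*(251425/273)) = 1/(251425/31394) = 31394/251425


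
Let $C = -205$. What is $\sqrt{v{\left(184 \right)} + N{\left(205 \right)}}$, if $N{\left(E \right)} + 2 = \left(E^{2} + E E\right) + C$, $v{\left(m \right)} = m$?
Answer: $\sqrt{84027} \approx 289.87$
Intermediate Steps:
$N{\left(E \right)} = -207 + 2 E^{2}$ ($N{\left(E \right)} = -2 - \left(205 - E^{2} - E E\right) = -2 + \left(\left(E^{2} + E^{2}\right) - 205\right) = -2 + \left(2 E^{2} - 205\right) = -2 + \left(-205 + 2 E^{2}\right) = -207 + 2 E^{2}$)
$\sqrt{v{\left(184 \right)} + N{\left(205 \right)}} = \sqrt{184 - \left(207 - 2 \cdot 205^{2}\right)} = \sqrt{184 + \left(-207 + 2 \cdot 42025\right)} = \sqrt{184 + \left(-207 + 84050\right)} = \sqrt{184 + 83843} = \sqrt{84027}$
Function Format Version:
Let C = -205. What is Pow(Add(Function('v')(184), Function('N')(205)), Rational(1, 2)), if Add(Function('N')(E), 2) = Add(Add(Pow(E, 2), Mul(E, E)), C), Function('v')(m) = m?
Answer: Pow(84027, Rational(1, 2)) ≈ 289.87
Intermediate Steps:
Function('N')(E) = Add(-207, Mul(2, Pow(E, 2))) (Function('N')(E) = Add(-2, Add(Add(Pow(E, 2), Mul(E, E)), -205)) = Add(-2, Add(Add(Pow(E, 2), Pow(E, 2)), -205)) = Add(-2, Add(Mul(2, Pow(E, 2)), -205)) = Add(-2, Add(-205, Mul(2, Pow(E, 2)))) = Add(-207, Mul(2, Pow(E, 2))))
Pow(Add(Function('v')(184), Function('N')(205)), Rational(1, 2)) = Pow(Add(184, Add(-207, Mul(2, Pow(205, 2)))), Rational(1, 2)) = Pow(Add(184, Add(-207, Mul(2, 42025))), Rational(1, 2)) = Pow(Add(184, Add(-207, 84050)), Rational(1, 2)) = Pow(Add(184, 83843), Rational(1, 2)) = Pow(84027, Rational(1, 2))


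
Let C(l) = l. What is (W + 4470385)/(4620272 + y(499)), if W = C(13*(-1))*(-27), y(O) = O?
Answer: 4470736/4620771 ≈ 0.96753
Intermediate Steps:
W = 351 (W = (13*(-1))*(-27) = -13*(-27) = 351)
(W + 4470385)/(4620272 + y(499)) = (351 + 4470385)/(4620272 + 499) = 4470736/4620771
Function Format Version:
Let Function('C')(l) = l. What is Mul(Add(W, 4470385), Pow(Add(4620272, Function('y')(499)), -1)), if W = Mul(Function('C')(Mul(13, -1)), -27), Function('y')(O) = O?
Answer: Rational(4470736, 4620771) ≈ 0.96753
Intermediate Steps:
W = 351 (W = Mul(Mul(13, -1), -27) = Mul(-13, -27) = 351)
Mul(Add(W, 4470385), Pow(Add(4620272, Function('y')(499)), -1)) = Mul(Add(351, 4470385), Pow(Add(4620272, 499), -1)) = Mul(4470736, Pow(4620771, -1)) = Mul(4470736, Rational(1, 4620771)) = Rational(4470736, 4620771)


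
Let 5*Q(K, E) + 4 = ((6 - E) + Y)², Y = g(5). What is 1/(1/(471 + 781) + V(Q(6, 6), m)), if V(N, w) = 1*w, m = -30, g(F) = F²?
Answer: -1252/37559 ≈ -0.033334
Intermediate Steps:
Y = 25 (Y = 5² = 25)
Q(K, E) = -⅘ + (31 - E)²/5 (Q(K, E) = -⅘ + ((6 - E) + 25)²/5 = -⅘ + (31 - E)²/5)
V(N, w) = w
1/(1/(471 + 781) + V(Q(6, 6), m)) = 1/(1/(471 + 781) - 30) = 1/(1/1252 - 30) = 1/(-37559/1252) = -1252/37559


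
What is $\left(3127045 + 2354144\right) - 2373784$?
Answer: $3107405$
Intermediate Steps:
$\left(3127045 + 2354144\right) - 2373784 = 5481189 - 2373784 = 3107405$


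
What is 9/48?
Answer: 3/16 ≈ 0.18750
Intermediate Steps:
9/48 = 9*(1/48) = 3/16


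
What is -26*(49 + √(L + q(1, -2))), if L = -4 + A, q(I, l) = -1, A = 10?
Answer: -1274 - 26*√5 ≈ -1332.1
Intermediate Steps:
L = 6 (L = -4 + 10 = 6)
-26*(49 + √(L + q(1, -2))) = -26*(49 + √(6 - 1)) = -26*(49 + √5) = -1274 - 26*√5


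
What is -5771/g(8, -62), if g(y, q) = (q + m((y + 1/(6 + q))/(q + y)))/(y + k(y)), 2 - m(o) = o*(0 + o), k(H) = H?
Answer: 93819285504/60986041 ≈ 1538.4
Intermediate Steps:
m(o) = 2 - o² (m(o) = 2 - o*(0 + o) = 2 - o*o = 2 - o²)
g(y, q) = (2 + q - (y + 1/(6 + q))²/(q + y)²)/(2*y) (g(y, q) = (q + (2 - ((y + 1/(6 + q))/(q + y))²))/(y + y) = (q + (2 - ((y + 1/(6 + q))/(q + y))²))/((2*y)) = (q + (2 - (y + 1/(6 + q))²/(q + y)²))*(1/(2*y)) = (2 + q - (y + 1/(6 + q))²/(q + y)²)*(1/(2*y)) = (2 + q - (y + 1/(6 + q))²/(q + y)²)/(2*y))
-5771/g(8, -62) = -5771/(1/8 + (½)*(-62)/8 - ½*(1 + 6*8 - 62*8)²/(8*((-62)² + 6*(-62) + 6*8 - 62*8)²)) = -5771/(⅛ + (½)*(-62)*(⅛) - ½*⅛*(1 + 48 - 496)²/(3844 - 372 + 48 - 496)²) = -5771/(⅛ - 31/8 - ½*⅛*(-447)²/3024²) = -5771/(⅛ - 31/8 - ½*⅛*199809*1/9144576) = -5771/(⅛ - 31/8 - 22201/16257024) = -5771/(-60986041/16257024) = -5771*(-16257024/60986041) = 93819285504/60986041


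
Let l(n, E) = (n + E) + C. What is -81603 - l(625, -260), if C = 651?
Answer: -82619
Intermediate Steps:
l(n, E) = 651 + E + n (l(n, E) = (n + E) + 651 = (E + n) + 651 = 651 + E + n)
-81603 - l(625, -260) = -81603 - (651 - 260 + 625) = -81603 - 1*1016 = -81603 - 1016 = -82619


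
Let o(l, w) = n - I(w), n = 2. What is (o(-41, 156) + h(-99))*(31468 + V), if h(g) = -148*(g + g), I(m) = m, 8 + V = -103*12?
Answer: 881029600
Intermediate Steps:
V = -1244 (V = -8 - 103*12 = -8 - 1236 = -1244)
h(g) = -296*g
o(l, w) = 2 - w
(o(-41, 156) + h(-99))*(31468 + V) = ((2 - 1*156) - 296*(-99))*(31468 - 1244) = ((2 - 156) + 29304)*30224 = (-154 + 29304)*30224 = 29150*30224 = 881029600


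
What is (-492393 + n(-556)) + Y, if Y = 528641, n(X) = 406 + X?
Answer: 36098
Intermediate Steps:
(-492393 + n(-556)) + Y = (-492393 + (406 - 556)) + 528641 = (-492393 - 150) + 528641 = -492543 + 528641 = 36098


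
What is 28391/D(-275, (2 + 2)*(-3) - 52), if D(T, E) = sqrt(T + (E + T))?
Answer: -28391*I*sqrt(614)/614 ≈ -1145.8*I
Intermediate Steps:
D(T, E) = sqrt(E + 2*T)
28391/D(-275, (2 + 2)*(-3) - 52) = 28391/(sqrt(((2 + 2)*(-3) - 52) + 2*(-275))) = 28391/(sqrt((4*(-3) - 52) - 550)) = 28391/(sqrt((-12 - 52) - 550)) = 28391/(sqrt(-64 - 550)) = 28391/(sqrt(-614)) = 28391/((I*sqrt(614))) = 28391*(-I*sqrt(614)/614) = -28391*I*sqrt(614)/614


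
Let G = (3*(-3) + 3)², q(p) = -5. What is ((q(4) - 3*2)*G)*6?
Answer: -2376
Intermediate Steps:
G = 36 (G = (-9 + 3)² = (-6)² = 36)
((q(4) - 3*2)*G)*6 = ((-5 - 3*2)*36)*6 = ((-5 - 6)*36)*6 = -11*36*6 = -396*6 = -2376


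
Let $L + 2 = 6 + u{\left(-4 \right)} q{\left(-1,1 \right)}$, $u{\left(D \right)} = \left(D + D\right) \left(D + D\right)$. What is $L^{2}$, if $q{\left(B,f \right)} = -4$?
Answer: $63504$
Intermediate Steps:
$u{\left(D \right)} = 4 D^{2}$ ($u{\left(D \right)} = 2 D 2 D = 4 D^{2}$)
$L = -252$ ($L = -2 + \left(6 + 4 \left(-4\right)^{2} \left(-4\right)\right) = -2 + \left(6 + 4 \cdot 16 \left(-4\right)\right) = -2 + \left(6 + 64 \left(-4\right)\right) = -2 + \left(6 - 256\right) = -2 - 250 = -252$)
$L^{2} = \left(-252\right)^{2} = 63504$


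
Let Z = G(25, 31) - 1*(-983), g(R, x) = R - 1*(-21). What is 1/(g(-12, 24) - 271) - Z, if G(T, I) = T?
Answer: -264097/262 ≈ -1008.0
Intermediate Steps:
g(R, x) = 21 + R (g(R, x) = R + 21 = 21 + R)
Z = 1008 (Z = 25 - 1*(-983) = 25 + 983 = 1008)
1/(g(-12, 24) - 271) - Z = 1/((21 - 12) - 271) - 1*1008 = 1/(9 - 271) - 1008 = 1/(-262) - 1008 = -1/262 - 1008 = -264097/262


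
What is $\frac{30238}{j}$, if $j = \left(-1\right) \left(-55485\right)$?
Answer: $\frac{30238}{55485} \approx 0.54498$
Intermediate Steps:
$j = 55485$
$\frac{30238}{j} = \frac{30238}{55485}$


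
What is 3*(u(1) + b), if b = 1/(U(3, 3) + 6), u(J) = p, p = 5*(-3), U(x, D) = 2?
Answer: -357/8 ≈ -44.625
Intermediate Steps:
p = -15
u(J) = -15
b = ⅛ (b = 1/(2 + 6) = 1/8 = ⅛ ≈ 0.12500)
3*(u(1) + b) = 3*(-15 + ⅛) = 3*(-119/8) = -357/8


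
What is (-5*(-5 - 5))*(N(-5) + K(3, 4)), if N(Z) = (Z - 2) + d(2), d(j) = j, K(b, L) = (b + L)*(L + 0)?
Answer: 1150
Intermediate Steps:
K(b, L) = L*(L + b) (K(b, L) = (L + b)*L = L*(L + b))
N(Z) = Z (N(Z) = (Z - 2) + 2 = (-2 + Z) + 2 = Z)
(-5*(-5 - 5))*(N(-5) + K(3, 4)) = (-5*(-5 - 5))*(-5 + 4*(4 + 3)) = (-5*(-10))*(-5 + 4*7) = 50*(-5 + 28) = 50*23 = 1150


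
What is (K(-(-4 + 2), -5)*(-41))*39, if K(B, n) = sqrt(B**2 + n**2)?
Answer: -1599*sqrt(29) ≈ -8610.9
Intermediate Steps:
(K(-(-4 + 2), -5)*(-41))*39 = (sqrt((-(-4 + 2))**2 + (-5)**2)*(-41))*39 = (sqrt((-1*(-2))**2 + 25)*(-41))*39 = (sqrt(2**2 + 25)*(-41))*39 = (sqrt(4 + 25)*(-41))*39 = (sqrt(29)*(-41))*39 = -41*sqrt(29)*39 = -1599*sqrt(29)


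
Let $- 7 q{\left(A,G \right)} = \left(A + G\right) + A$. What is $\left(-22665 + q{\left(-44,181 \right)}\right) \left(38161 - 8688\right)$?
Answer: $- \frac{4678779804}{7} \approx -6.684 \cdot 10^{8}$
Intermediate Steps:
$q{\left(A,G \right)} = - \frac{2 A}{7} - \frac{G}{7}$ ($q{\left(A,G \right)} = - \frac{\left(A + G\right) + A}{7} = - \frac{G + 2 A}{7} = - \frac{2 A}{7} - \frac{G}{7}$)
$\left(-22665 + q{\left(-44,181 \right)}\right) \left(38161 - 8688\right) = \left(-22665 - \frac{93}{7}\right) \left(38161 - 8688\right) = \left(-22665 + \left(\frac{88}{7} - \frac{181}{7}\right)\right) 29473 = \left(-22665 - \frac{93}{7}\right) 29473 = \left(- \frac{158748}{7}\right) 29473 = - \frac{4678779804}{7}$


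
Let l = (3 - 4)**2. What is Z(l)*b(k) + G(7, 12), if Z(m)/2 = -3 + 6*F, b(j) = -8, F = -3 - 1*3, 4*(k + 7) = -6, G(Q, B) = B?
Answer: 636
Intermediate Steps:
k = -17/2 (k = -7 + (1/4)*(-6) = -7 - 3/2 = -17/2 ≈ -8.5000)
F = -6 (F = -3 - 3 = -6)
l = 1 (l = (-1)**2 = 1)
Z(m) = -78 (Z(m) = 2*(-3 + 6*(-6)) = 2*(-3 - 36) = 2*(-39) = -78)
Z(l)*b(k) + G(7, 12) = -78*(-8) + 12 = 624 + 12 = 636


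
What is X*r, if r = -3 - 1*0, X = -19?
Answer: 57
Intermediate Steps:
r = -3 (r = -3 + 0 = -3)
X*r = -19*(-3) = 57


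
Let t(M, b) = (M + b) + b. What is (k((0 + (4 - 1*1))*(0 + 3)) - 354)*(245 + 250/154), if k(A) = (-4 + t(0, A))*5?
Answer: -5393160/77 ≈ -70041.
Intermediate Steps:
t(M, b) = M + 2*b
k(A) = -20 + 10*A (k(A) = (-4 + (0 + 2*A))*5 = (-4 + 2*A)*5 = -20 + 10*A)
(k((0 + (4 - 1*1))*(0 + 3)) - 354)*(245 + 250/154) = ((-20 + 10*((0 + (4 - 1*1))*(0 + 3))) - 354)*(245 + 250/154) = ((-20 + 10*((0 + (4 - 1))*3)) - 354)*(245 + 250*(1/154)) = ((-20 + 10*((0 + 3)*3)) - 354)*(245 + 125/77) = ((-20 + 10*(3*3)) - 354)*(18990/77) = ((-20 + 10*9) - 354)*(18990/77) = ((-20 + 90) - 354)*(18990/77) = (70 - 354)*(18990/77) = -284*18990/77 = -5393160/77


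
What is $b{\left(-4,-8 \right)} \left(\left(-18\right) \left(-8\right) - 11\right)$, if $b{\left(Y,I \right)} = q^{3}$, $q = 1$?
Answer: $133$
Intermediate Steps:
$b{\left(Y,I \right)} = 1$ ($b{\left(Y,I \right)} = 1^{3} = 1$)
$b{\left(-4,-8 \right)} \left(\left(-18\right) \left(-8\right) - 11\right) = 1 \left(\left(-18\right) \left(-8\right) - 11\right) = 1 \left(144 - 11\right) = 1 \cdot 133 = 133$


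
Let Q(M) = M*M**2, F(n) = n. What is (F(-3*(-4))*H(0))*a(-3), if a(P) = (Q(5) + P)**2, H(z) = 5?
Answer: 893040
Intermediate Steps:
Q(M) = M**3
a(P) = (125 + P)**2 (a(P) = (5**3 + P)**2 = (125 + P)**2)
(F(-3*(-4))*H(0))*a(-3) = (-3*(-4)*5)*(125 - 3)**2 = (12*5)*122**2 = 60*14884 = 893040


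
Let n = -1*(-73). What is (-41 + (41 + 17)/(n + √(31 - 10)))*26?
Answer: -1387061/1327 - 377*√21/1327 ≈ -1046.6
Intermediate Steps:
n = 73
(-41 + (41 + 17)/(n + √(31 - 10)))*26 = (-41 + (41 + 17)/(73 + √(31 - 10)))*26 = (-41 + 58/(73 + √21))*26 = -1066 + 1508/(73 + √21)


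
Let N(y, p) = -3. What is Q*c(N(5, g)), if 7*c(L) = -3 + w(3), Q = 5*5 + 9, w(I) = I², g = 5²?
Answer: 204/7 ≈ 29.143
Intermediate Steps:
g = 25
Q = 34 (Q = 25 + 9 = 34)
c(L) = 6/7 (c(L) = (-3 + 3²)/7 = (-3 + 9)/7 = (⅐)*6 = 6/7)
Q*c(N(5, g)) = 34*(6/7) = 204/7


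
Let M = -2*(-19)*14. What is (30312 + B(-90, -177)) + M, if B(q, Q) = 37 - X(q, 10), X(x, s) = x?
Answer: 30971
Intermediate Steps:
M = 532 (M = 38*14 = 532)
B(q, Q) = 37 - q
(30312 + B(-90, -177)) + M = (30312 + (37 - 1*(-90))) + 532 = (30312 + (37 + 90)) + 532 = (30312 + 127) + 532 = 30439 + 532 = 30971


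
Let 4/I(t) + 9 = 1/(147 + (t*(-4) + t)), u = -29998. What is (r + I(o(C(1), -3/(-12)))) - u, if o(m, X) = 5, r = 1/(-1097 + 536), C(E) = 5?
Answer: 19975580791/665907 ≈ 29998.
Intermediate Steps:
r = -1/561 (r = 1/(-561) = -1/561 ≈ -0.0017825)
I(t) = 4/(-9 + 1/(147 - 3*t)) (I(t) = 4/(-9 + 1/(147 + (t*(-4) + t))) = 4/(-9 + 1/(147 + (-4*t + t))) = 4/(-9 + 1/(147 - 3*t)))
(r + I(o(C(1), -3/(-12)))) - u = (-1/561 + 12*(49 - 1*5)/(-1322 + 27*5)) - 1*(-29998) = (-1/561 + 12*(49 - 5)/(-1322 + 135)) + 29998 = (-1/561 + 12*44/(-1187)) + 29998 = (-1/561 + 12*(-1/1187)*44) + 29998 = (-1/561 - 528/1187) + 29998 = -297395/665907 + 29998 = 19975580791/665907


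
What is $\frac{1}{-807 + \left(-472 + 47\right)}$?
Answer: $- \frac{1}{1232} \approx -0.00081169$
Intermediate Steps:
$\frac{1}{-807 + \left(-472 + 47\right)} = \frac{1}{-807 - 425} = \frac{1}{-1232} = - \frac{1}{1232}$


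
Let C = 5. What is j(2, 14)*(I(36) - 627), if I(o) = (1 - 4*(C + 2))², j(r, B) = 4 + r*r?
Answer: 816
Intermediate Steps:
j(r, B) = 4 + r²
I(o) = 729 (I(o) = (1 - 4*(5 + 2))² = (1 - 4*7)² = (1 - 28)² = (-27)² = 729)
j(2, 14)*(I(36) - 627) = (4 + 2²)*(729 - 627) = (4 + 4)*102 = 8*102 = 816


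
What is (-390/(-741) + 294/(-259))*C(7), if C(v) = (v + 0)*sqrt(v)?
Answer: -2996*sqrt(7)/703 ≈ -11.275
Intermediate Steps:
C(v) = v**(3/2) (C(v) = v*sqrt(v) = v**(3/2))
(-390/(-741) + 294/(-259))*C(7) = (-390/(-741) + 294/(-259))*7**(3/2) = (-390*(-1/741) + 294*(-1/259))*(7*sqrt(7)) = (10/19 - 42/37)*(7*sqrt(7)) = -2996*sqrt(7)/703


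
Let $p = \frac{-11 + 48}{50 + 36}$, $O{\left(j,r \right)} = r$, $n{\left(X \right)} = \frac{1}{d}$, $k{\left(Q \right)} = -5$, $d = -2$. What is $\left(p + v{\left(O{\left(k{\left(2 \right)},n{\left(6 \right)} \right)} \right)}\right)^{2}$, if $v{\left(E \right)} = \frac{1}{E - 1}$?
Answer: $\frac{3721}{66564} \approx 0.055901$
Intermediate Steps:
$n{\left(X \right)} = - \frac{1}{2}$ ($n{\left(X \right)} = \frac{1}{-2} = - \frac{1}{2}$)
$p = \frac{37}{86} \approx 0.43023$
$v{\left(E \right)} = \frac{1}{-1 + E}$
$\left(p + v{\left(O{\left(k{\left(2 \right)},n{\left(6 \right)} \right)} \right)}\right)^{2} = \left(\frac{37}{86} + \frac{1}{-1 - \frac{1}{2}}\right)^{2} = \left(\frac{37}{86} + \frac{1}{- \frac{3}{2}}\right)^{2} = \left(\frac{37}{86} - \frac{2}{3}\right)^{2} = \left(- \frac{61}{258}\right)^{2} = \frac{3721}{66564}$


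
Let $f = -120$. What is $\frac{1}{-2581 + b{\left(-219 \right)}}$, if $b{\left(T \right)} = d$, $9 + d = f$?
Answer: $- \frac{1}{2710} \approx -0.000369$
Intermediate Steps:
$d = -129$ ($d = -9 - 120 = -129$)
$b{\left(T \right)} = -129$
$\frac{1}{-2581 + b{\left(-219 \right)}} = \frac{1}{-2581 - 129} = \frac{1}{-2710} = - \frac{1}{2710}$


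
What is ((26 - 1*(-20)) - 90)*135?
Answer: -5940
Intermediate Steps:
((26 - 1*(-20)) - 90)*135 = ((26 + 20) - 90)*135 = (46 - 90)*135 = -44*135 = -5940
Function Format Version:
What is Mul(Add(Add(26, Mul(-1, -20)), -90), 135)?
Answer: -5940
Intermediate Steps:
Mul(Add(Add(26, Mul(-1, -20)), -90), 135) = Mul(Add(Add(26, 20), -90), 135) = Mul(Add(46, -90), 135) = Mul(-44, 135) = -5940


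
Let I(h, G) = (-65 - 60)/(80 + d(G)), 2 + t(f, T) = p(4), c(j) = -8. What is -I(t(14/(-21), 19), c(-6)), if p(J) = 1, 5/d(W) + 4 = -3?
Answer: 175/111 ≈ 1.5766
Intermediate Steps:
d(W) = -5/7 (d(W) = 5/(-4 - 3) = 5/(-7) = 5*(-⅐) = -5/7)
t(f, T) = -1 (t(f, T) = -2 + 1 = -1)
I(h, G) = -175/111 (I(h, G) = (-65 - 60)/(80 - 5/7) = -125/555/7 = -125*7/555 = -175/111)
-I(t(14/(-21), 19), c(-6)) = -1*(-175/111) = 175/111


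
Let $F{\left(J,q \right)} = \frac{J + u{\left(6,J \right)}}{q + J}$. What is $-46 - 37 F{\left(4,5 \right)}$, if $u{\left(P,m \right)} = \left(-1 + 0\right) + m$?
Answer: $- \frac{673}{9} \approx -74.778$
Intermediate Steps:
$u{\left(P,m \right)} = -1 + m$
$F{\left(J,q \right)} = \frac{-1 + 2 J}{J + q}$ ($F{\left(J,q \right)} = \frac{J + \left(-1 + J\right)}{q + J} = \frac{-1 + 2 J}{J + q}$)
$-46 - 37 F{\left(4,5 \right)} = -46 - 37 \frac{-1 + 2 \cdot 4}{4 + 5} = -46 - 37 \frac{-1 + 8}{9} = -46 - 37 \cdot \frac{1}{9} \cdot 7 = -46 - \frac{259}{9} = - \frac{673}{9}$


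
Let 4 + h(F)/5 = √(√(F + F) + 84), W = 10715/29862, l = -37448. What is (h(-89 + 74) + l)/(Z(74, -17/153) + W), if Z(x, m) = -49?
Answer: 38581704/50087 - 149310*√(84 + I*√30)/1452523 ≈ 769.35 - 0.030699*I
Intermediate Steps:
W = 10715/29862 (W = 10715*(1/29862) = 10715/29862 ≈ 0.35882)
h(F) = -20 + 5*√(84 + √2*√F) (h(F) = -20 + 5*√(√(F + F) + 84) = -20 + 5*√(√(2*F) + 84) = -20 + 5*√(√2*√F + 84) = -20 + 5*√(84 + √2*√F))
(h(-89 + 74) + l)/(Z(74, -17/153) + W) = ((-20 + 5*√(84 + √2*√(-89 + 74))) - 37448)/(-49 + 10715/29862) = ((-20 + 5*√(84 + √2*√(-15))) - 37448)/(-1452523/29862) = ((-20 + 5*√(84 + √2*(I*√15))) - 37448)*(-29862/1452523) = ((-20 + 5*√(84 + I*√30)) - 37448)*(-29862/1452523) = (-37468 + 5*√(84 + I*√30))*(-29862/1452523) = 38581704/50087 - 149310*√(84 + I*√30)/1452523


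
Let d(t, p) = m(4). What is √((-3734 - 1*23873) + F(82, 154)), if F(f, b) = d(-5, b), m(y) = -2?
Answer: I*√27609 ≈ 166.16*I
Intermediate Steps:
d(t, p) = -2
F(f, b) = -2
√((-3734 - 1*23873) + F(82, 154)) = √((-3734 - 1*23873) - 2) = √((-3734 - 23873) - 2) = √(-27607 - 2) = √(-27609) = I*√27609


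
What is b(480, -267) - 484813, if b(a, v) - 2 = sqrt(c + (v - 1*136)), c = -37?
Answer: -484811 + 2*I*sqrt(110) ≈ -4.8481e+5 + 20.976*I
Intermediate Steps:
b(a, v) = 2 + sqrt(-173 + v) (b(a, v) = 2 + sqrt(-37 + (v - 1*136)) = 2 + sqrt(-37 + (v - 136)) = 2 + sqrt(-37 + (-136 + v)) = 2 + sqrt(-173 + v))
b(480, -267) - 484813 = (2 + sqrt(-173 - 267)) - 484813 = (2 + sqrt(-440)) - 484813 = (2 + 2*I*sqrt(110)) - 484813 = -484811 + 2*I*sqrt(110)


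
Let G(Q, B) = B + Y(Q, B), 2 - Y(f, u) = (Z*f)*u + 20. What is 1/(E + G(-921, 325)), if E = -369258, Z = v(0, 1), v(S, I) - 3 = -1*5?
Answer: -1/967601 ≈ -1.0335e-6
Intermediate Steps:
v(S, I) = -2 (v(S, I) = 3 - 1*5 = 3 - 5 = -2)
Z = -2
Y(f, u) = -18 + 2*f*u (Y(f, u) = 2 - ((-2*f)*u + 20) = 2 - (-2*f*u + 20) = 2 - (20 - 2*f*u) = 2 + (-20 + 2*f*u) = -18 + 2*f*u)
G(Q, B) = -18 + B + 2*B*Q (G(Q, B) = B + (-18 + 2*Q*B) = B + (-18 + 2*B*Q) = -18 + B + 2*B*Q)
1/(E + G(-921, 325)) = 1/(-369258 + (-18 + 325 + 2*325*(-921))) = 1/(-369258 + (-18 + 325 - 598650)) = 1/(-369258 - 598343) = 1/(-967601) = -1/967601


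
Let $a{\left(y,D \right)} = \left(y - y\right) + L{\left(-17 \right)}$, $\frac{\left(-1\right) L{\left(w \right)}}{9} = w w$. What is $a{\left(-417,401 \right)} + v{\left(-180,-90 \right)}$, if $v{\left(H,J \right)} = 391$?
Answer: $-2210$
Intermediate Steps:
$L{\left(w \right)} = - 9 w^{2}$ ($L{\left(w \right)} = - 9 w w = - 9 w^{2}$)
$a{\left(y,D \right)} = -2601$ ($a{\left(y,D \right)} = \left(y - y\right) - 9 \left(-17\right)^{2} = 0 - 2601 = -2601$)
$a{\left(-417,401 \right)} + v{\left(-180,-90 \right)} = -2601 + 391 = -2210$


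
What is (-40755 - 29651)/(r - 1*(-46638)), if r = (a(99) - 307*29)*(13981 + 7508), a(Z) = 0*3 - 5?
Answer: 35203/95688687 ≈ 0.00036789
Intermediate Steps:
a(Z) = -5 (a(Z) = 0 - 5 = -5)
r = -191424012 (r = (-5 - 307*29)*(13981 + 7508) = (-5 - 8903)*21489 = -8908*21489 = -191424012)
(-40755 - 29651)/(r - 1*(-46638)) = (-40755 - 29651)/(-191424012 - 1*(-46638)) = -70406/(-191424012 + 46638) = -70406/(-191377374) = -70406*(-1/191377374) = 35203/95688687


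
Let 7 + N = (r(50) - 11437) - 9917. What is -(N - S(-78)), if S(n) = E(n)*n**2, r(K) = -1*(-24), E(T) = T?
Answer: -453215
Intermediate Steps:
r(K) = 24
S(n) = n**3 (S(n) = n*n**2 = n**3)
N = -21337 (N = -7 + ((24 - 11437) - 9917) = -7 + (-11413 - 9917) = -7 - 21330 = -21337)
-(N - S(-78)) = -(-21337 - 1*(-78)**3) = -(-21337 - 1*(-474552)) = -(-21337 + 474552) = -1*453215 = -453215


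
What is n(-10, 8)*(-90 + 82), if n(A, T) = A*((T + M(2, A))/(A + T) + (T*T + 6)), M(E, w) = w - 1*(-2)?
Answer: 5600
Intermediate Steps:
M(E, w) = 2 + w (M(E, w) = w + 2 = 2 + w)
n(A, T) = A*(6 + T**2 + (2 + A + T)/(A + T)) (n(A, T) = A*((T + (2 + A))/(A + T) + (T*T + 6)) = A*((2 + A + T)/(A + T) + (T**2 + 6)) = A*((2 + A + T)/(A + T) + (6 + T**2)) = A*(6 + T**2 + (2 + A + T)/(A + T)))
n(-10, 8)*(-90 + 82) = (-10*(2 + 8**3 + 7*(-10) + 7*8 - 10*8**2)/(-10 + 8))*(-90 + 82) = -10*(2 + 512 - 70 + 56 - 10*64)/(-2)*(-8) = -10*(-1/2)*(2 + 512 - 70 + 56 - 640)*(-8) = -10*(-1/2)*(-140)*(-8) = -700*(-8) = 5600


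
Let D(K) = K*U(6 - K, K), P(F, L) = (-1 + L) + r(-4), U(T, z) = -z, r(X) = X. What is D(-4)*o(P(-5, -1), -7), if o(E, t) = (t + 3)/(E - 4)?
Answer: -32/5 ≈ -6.4000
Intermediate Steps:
P(F, L) = -5 + L (P(F, L) = (-1 + L) - 4 = -5 + L)
o(E, t) = (3 + t)/(-4 + E)
D(K) = -K² (D(K) = K*(-K) = -K²)
D(-4)*o(P(-5, -1), -7) = (-1*(-4)²)*((3 - 7)/(-4 + (-5 - 1))) = (-1*16)*(-4/(-4 - 6)) = -16*(-4)/(-10) = -(-8)*(-4)/5 = -16*⅖ = -32/5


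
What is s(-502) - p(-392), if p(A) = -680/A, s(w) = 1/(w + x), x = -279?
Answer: -66434/38269 ≈ -1.7360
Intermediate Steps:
s(w) = 1/(-279 + w) (s(w) = 1/(w - 279) = 1/(-279 + w))
s(-502) - p(-392) = 1/(-279 - 502) - (-680)/(-392) = 1/(-781) - (-680)*(-1)/392 = -1/781 - 1*85/49 = -1/781 - 85/49 = -66434/38269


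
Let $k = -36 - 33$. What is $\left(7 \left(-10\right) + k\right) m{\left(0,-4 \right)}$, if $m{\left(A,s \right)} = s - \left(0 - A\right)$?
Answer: $556$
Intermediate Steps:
$k = -69$ ($k = -36 - 33 = -69$)
$m{\left(A,s \right)} = A + s$ ($m{\left(A,s \right)} = s - - A = s + A = A + s$)
$\left(7 \left(-10\right) + k\right) m{\left(0,-4 \right)} = \left(7 \left(-10\right) - 69\right) \left(0 - 4\right) = \left(-70 - 69\right) \left(-4\right) = \left(-139\right) \left(-4\right) = 556$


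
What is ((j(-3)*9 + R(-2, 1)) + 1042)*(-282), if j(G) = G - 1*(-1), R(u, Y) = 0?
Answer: -288768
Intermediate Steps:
j(G) = 1 + G (j(G) = G + 1 = 1 + G)
((j(-3)*9 + R(-2, 1)) + 1042)*(-282) = (((1 - 3)*9 + 0) + 1042)*(-282) = ((-2*9 + 0) + 1042)*(-282) = ((-18 + 0) + 1042)*(-282) = (-18 + 1042)*(-282) = 1024*(-282) = -288768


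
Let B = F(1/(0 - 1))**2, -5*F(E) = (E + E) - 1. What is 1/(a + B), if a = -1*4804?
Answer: -25/120091 ≈ -0.00020818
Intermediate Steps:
F(E) = 1/5 - 2*E/5 (F(E) = -((E + E) - 1)/5 = -(2*E - 1)/5 = -(-1 + 2*E)/5 = 1/5 - 2*E/5)
B = 9/25 (B = (1/5 - 2/(5*(0 - 1)))**2 = (1/5 - 2/5/(-1))**2 = (1/5 - 2/5*(-1))**2 = (1/5 + 2/5)**2 = (3/5)**2 = 9/25 ≈ 0.36000)
a = -4804
1/(a + B) = 1/(-4804 + 9/25) = 1/(-120091/25) = -25/120091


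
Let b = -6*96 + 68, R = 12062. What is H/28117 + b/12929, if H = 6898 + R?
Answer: 230850404/363524693 ≈ 0.63503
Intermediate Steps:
H = 18960 (H = 6898 + 12062 = 18960)
b = -508 (b = -576 + 68 = -508)
H/28117 + b/12929 = 18960/28117 - 508/12929 = 230850404/363524693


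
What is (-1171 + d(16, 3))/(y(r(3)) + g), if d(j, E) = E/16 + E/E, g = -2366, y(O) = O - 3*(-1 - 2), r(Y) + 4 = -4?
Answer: 18717/37840 ≈ 0.49464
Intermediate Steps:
r(Y) = -8 (r(Y) = -4 - 4 = -8)
y(O) = 9 + O (y(O) = O - 3*(-3) = O + 9 = 9 + O)
d(j, E) = 1 + E/16 (d(j, E) = E*(1/16) + 1 = E/16 + 1 = 1 + E/16)
(-1171 + d(16, 3))/(y(r(3)) + g) = (-1171 + (1 + (1/16)*3))/((9 - 8) - 2366) = (-1171 + (1 + 3/16))/(1 - 2366) = (-1171 + 19/16)/(-2365) = -18717/16*(-1/2365) = 18717/37840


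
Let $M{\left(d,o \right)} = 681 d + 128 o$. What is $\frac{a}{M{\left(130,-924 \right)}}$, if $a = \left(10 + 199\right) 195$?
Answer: $- \frac{13585}{9914} \approx -1.3703$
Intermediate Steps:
$a = 40755$ ($a = 209 \cdot 195 = 40755$)
$M{\left(d,o \right)} = 128 o + 681 d$
$\frac{a}{M{\left(130,-924 \right)}} = \frac{40755}{128 \left(-924\right) + 681 \cdot 130} = \frac{40755}{-118272 + 88530} = \frac{40755}{-29742} = 40755 \left(- \frac{1}{29742}\right) = - \frac{13585}{9914}$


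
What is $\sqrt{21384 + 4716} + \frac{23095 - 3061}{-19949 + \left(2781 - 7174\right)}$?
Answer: $- \frac{3339}{4057} + 30 \sqrt{29} \approx 160.73$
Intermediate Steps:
$\sqrt{21384 + 4716} + \frac{23095 - 3061}{-19949 + \left(2781 - 7174\right)} = \sqrt{26100} + \frac{20034}{-19949 + \left(2781 - 7174\right)} = 30 \sqrt{29} + \frac{20034}{-19949 - 4393} = 30 \sqrt{29} + \frac{20034}{-24342} = 30 \sqrt{29} + 20034 \left(- \frac{1}{24342}\right) = 30 \sqrt{29} - \frac{3339}{4057} = - \frac{3339}{4057} + 30 \sqrt{29}$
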